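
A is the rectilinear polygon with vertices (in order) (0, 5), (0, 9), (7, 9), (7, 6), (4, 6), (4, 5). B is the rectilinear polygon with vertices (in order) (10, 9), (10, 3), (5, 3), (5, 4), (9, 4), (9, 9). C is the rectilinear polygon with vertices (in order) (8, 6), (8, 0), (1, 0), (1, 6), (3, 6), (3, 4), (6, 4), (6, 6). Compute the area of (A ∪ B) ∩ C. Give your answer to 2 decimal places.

5.00

|A ∪ B| = 35.
|(A ∪ B) ∩ C| = 5.00.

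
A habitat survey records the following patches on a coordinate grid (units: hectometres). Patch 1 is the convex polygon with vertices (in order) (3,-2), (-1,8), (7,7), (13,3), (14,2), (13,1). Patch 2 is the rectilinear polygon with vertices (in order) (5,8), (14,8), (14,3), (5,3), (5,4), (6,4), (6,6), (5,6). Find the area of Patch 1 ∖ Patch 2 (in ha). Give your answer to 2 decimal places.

|Patch 1| = 84, |Patch 1∩Patch 2| = 18.25.
|Patch 1 ∖ Patch 2| = |Patch 1| − |Patch 1∩Patch 2| = 84 − 18.25 = 65.75.

65.75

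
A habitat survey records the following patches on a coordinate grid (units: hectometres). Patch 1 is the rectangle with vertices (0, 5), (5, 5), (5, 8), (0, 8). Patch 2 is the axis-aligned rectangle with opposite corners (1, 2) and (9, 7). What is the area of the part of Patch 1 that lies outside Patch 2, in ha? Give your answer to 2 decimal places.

7.00

|Patch 1∩Patch 2|: x∈[1,5], y∈[5,7] → 4·2 = 8.
|Patch 1| = 15.
|Patch 1 ∖ Patch 2| = |Patch 1| − |Patch 1∩Patch 2| = 15 − 8 = 7.00.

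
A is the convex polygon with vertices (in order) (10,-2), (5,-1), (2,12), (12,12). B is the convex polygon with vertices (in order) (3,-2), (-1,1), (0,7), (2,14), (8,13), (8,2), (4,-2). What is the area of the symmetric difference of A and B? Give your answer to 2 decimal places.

103.00

|A| = 101, |B| = 110, |A∩B| = 54.
|A △ B| = |A| + |B| − 2·|A∩B| = 101 + 110 − 108 = 103.00.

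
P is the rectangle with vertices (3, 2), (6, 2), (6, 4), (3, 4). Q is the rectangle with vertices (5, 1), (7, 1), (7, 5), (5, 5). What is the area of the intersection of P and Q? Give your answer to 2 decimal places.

|P∩Q|: x∈[5,6], y∈[2,4] → 1·2 = 2.

2.00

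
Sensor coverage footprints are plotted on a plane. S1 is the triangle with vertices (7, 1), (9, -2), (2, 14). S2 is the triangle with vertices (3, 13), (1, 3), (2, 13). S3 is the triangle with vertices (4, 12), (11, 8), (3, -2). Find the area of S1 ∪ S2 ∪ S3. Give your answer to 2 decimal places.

By inclusion–exclusion:
Individual areas: |S1| = 5.5, |S2| = 5, |S3| = 51.
|S1∩S2| = 0.0757.
|S1∩S3| = 2.9119.
|S2∩S3| = 0.
|S1∩S2∩S3| = 0.
|S1 ∪ S2 ∪ S3| = 61.5 − 2.9876 + 0 = 58.51.

58.51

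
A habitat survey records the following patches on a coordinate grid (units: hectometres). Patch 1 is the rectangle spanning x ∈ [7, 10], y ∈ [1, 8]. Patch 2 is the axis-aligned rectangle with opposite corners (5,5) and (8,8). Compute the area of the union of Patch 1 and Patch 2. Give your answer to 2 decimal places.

27.00

By inclusion–exclusion:
Individual areas: |Patch 1| = 21, |Patch 2| = 9.
|Patch 1∩Patch 2|: x∈[7,8], y∈[5,8] → 1·3 = 3.
|Patch 1 ∪ Patch 2| = 30 − 3 = 27.00.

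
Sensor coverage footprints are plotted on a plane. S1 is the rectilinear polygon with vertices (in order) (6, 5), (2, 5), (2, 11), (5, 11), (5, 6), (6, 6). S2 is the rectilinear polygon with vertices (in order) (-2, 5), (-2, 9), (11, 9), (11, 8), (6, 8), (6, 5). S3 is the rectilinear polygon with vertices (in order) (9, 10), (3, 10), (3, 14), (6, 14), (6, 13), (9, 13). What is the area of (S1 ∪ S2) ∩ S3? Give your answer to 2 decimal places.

The region (S1 ∪ S2) ∩ S3 is the polygon with vertices (5,11), (5,10), (3,10), (3,11).
By the shoelace formula its area is 2.00.

2.00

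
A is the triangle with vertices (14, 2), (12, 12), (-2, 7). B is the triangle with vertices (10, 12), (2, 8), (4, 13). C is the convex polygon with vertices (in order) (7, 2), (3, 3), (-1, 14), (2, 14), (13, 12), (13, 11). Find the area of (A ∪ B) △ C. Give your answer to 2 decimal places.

|A ∪ B| = 90.4.
|(A ∪ B) ∩ C| = 64.2644.
|(A ∪ B) △ C| = 90.4 + 102 − 128.5288 = 63.87.

63.87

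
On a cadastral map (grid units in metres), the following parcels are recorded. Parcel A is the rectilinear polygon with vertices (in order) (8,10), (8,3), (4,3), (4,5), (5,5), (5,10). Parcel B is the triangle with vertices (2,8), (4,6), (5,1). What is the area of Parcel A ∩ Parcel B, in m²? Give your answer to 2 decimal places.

The intersection is the polygon with vertices (4.143,3), (4,3.333), (4,5), (4.2,5), (4.6,3).
By the shoelace formula its area is 0.78.

0.78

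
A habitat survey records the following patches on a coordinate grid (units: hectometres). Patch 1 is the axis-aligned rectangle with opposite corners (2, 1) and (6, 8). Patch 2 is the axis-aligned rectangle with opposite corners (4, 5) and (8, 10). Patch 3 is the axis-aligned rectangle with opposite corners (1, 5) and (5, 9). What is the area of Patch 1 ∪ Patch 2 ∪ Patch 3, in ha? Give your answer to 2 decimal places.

48.00

By inclusion–exclusion:
Individual areas: |Patch 1| = 28, |Patch 2| = 20, |Patch 3| = 16.
|Patch 1∩Patch 2|: x∈[4,6], y∈[5,8] → 2·3 = 6.
|Patch 1∩Patch 3|: x∈[2,5], y∈[5,8] → 3·3 = 9.
|Patch 2∩Patch 3|: x∈[4,5], y∈[5,9] → 1·4 = 4.
|Patch 1∩Patch 2∩Patch 3| = 3.
|Patch 1 ∪ Patch 2 ∪ Patch 3| = 64 − 19 + 3 = 48.00.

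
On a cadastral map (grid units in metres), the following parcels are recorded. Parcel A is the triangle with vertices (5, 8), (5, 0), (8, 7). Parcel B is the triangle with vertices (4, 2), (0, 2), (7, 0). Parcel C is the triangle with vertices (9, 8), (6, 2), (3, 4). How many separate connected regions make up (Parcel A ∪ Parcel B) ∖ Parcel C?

(Parcel A ∪ Parcel B) ∖ Parcel C splits into 2 disjoint pieces (area 3.5556, area 4.9512).

2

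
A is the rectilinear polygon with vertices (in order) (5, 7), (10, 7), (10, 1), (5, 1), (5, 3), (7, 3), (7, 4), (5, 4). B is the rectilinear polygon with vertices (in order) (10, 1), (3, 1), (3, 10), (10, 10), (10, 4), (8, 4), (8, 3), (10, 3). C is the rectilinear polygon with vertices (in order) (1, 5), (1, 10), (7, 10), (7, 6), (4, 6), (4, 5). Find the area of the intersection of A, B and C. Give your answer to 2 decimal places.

2.00

The intersection is the polygon with vertices (5,7), (7,7), (7,6), (5,6).
By the shoelace formula its area is 2.00.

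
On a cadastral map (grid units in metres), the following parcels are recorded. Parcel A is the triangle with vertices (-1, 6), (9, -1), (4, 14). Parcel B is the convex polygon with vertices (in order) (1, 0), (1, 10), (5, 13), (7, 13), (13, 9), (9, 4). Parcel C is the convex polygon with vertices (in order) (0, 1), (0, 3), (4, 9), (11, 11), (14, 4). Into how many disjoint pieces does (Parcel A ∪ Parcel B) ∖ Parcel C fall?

3

(Parcel A ∪ Parcel B) ∖ Parcel C splits into 3 disjoint pieces (area 35.4598, area 1.1411, area 8.5873).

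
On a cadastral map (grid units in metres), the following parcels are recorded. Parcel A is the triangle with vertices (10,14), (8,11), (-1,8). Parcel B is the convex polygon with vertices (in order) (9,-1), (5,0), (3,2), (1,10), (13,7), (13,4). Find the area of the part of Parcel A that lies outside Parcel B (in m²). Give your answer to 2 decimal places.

9.61

|Parcel A| = 10.5, |Parcel A∩Parcel B| = 0.8901.
|Parcel A ∖ Parcel B| = |Parcel A| − |Parcel A∩Parcel B| = 10.5 − 0.8901 = 9.61.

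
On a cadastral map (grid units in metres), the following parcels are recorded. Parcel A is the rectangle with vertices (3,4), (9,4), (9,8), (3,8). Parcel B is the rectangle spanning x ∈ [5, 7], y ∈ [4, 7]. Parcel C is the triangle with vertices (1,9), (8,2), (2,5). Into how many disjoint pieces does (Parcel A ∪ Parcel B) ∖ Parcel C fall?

(Parcel A ∪ Parcel B) ∖ Parcel C splits into 2 disjoint pieces (area 0.25, area 19.5).

2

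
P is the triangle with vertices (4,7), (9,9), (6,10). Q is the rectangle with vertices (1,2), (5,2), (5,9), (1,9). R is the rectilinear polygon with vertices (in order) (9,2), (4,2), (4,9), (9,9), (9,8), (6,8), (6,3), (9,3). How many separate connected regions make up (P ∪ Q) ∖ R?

(P ∪ Q) ∖ R splits into 3 disjoint pieces (area 1.8333, area 0.05, area 21).

3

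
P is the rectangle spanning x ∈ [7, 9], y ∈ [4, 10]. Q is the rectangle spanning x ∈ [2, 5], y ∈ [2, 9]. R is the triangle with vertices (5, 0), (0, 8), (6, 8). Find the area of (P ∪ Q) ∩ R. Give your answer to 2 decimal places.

15.55

The region (P ∪ Q) ∩ R is the polygon with vertices (5,2), (3.75,2), (2,4.8), (2,8), (5,8).
By the shoelace formula its area is 15.55.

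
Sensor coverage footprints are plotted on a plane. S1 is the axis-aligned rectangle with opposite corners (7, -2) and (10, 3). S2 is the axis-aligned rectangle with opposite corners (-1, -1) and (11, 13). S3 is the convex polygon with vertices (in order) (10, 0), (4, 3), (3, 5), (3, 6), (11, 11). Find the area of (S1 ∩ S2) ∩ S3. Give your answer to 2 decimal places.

6.75

The region (S1 ∩ S2) ∩ S3 is the polygon with vertices (10,3), (10,0), (7,1.5), (7,3).
By the shoelace formula its area is 6.75.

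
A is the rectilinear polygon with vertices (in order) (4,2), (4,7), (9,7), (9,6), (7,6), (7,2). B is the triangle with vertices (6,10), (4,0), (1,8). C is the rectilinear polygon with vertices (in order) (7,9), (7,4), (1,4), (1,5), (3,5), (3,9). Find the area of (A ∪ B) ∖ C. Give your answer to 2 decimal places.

|A ∪ B| = 35.5.
|(A ∪ B) ∩ C| = 17.8375.
|(A ∪ B) ∖ C| = 35.5 − 17.8375 = 17.66.

17.66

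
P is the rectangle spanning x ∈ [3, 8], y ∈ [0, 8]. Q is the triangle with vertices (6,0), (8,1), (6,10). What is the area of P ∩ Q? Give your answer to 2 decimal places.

9.56

The intersection is the polygon with vertices (6.444,8), (8,1), (6,0), (6,8).
By the shoelace formula its area is 9.56.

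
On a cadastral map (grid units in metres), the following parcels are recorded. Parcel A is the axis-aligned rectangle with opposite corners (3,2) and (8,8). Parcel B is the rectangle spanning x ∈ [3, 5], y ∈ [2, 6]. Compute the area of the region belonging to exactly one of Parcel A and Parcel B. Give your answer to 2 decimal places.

22.00

|Parcel A∩Parcel B|: x∈[3,5], y∈[2,6] → 2·4 = 8.
|Parcel A △ Parcel B| = |Parcel A| + |Parcel B| − 2·|Parcel A∩Parcel B| = 30 + 8 − 16 = 22.00.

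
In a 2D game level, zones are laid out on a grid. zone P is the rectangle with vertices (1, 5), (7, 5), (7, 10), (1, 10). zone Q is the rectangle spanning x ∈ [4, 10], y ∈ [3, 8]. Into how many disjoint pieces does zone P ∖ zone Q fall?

1

zone P ∖ zone Q is a single connected region.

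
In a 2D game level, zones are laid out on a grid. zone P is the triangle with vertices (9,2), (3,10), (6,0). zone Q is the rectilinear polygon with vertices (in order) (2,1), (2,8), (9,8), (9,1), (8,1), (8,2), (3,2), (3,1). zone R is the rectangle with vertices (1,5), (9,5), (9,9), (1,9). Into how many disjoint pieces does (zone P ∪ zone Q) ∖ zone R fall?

2

(zone P ∪ zone Q) ∖ zone R splits into 2 disjoint pieces (area 0.225, area 26.2667).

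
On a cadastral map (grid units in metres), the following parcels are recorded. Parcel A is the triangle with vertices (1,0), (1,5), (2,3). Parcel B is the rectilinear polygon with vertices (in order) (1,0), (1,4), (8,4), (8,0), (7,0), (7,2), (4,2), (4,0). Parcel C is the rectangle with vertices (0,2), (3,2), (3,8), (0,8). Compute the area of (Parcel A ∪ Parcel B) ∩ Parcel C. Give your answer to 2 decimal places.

The region (Parcel A ∪ Parcel B) ∩ Parcel C is the polygon with vertices (1,5), (1.5,4), (3,4), (3,2), (1,2), (1,4).
By the shoelace formula its area is 4.25.

4.25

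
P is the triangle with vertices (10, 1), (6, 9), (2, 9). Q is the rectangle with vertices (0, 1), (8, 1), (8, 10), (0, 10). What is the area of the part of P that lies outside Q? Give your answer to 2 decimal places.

|P| = 16, |P∩Q| = 14.
|P ∖ Q| = |P| − |P∩Q| = 16 − 14 = 2.00.

2.00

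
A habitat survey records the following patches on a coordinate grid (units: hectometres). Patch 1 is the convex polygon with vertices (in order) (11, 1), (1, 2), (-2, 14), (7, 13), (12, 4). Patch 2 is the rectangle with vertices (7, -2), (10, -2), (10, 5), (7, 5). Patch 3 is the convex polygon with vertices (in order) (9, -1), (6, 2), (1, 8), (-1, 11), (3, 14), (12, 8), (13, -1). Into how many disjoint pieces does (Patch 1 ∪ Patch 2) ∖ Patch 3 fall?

3

(Patch 1 ∪ Patch 2) ∖ Patch 3 splits into 3 disjoint pieces (area 5, area 30.1792, area 3.7255).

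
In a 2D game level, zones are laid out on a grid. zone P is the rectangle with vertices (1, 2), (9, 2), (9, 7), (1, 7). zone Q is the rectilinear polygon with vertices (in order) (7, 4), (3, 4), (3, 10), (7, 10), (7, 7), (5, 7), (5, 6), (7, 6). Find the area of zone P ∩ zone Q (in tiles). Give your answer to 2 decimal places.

10.00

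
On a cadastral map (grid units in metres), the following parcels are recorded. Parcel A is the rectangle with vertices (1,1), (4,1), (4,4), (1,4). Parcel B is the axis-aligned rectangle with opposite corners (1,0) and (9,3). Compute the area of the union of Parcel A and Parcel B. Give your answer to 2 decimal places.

By inclusion–exclusion:
Individual areas: |Parcel A| = 9, |Parcel B| = 24.
|Parcel A∩Parcel B|: x∈[1,4], y∈[1,3] → 3·2 = 6.
|Parcel A ∪ Parcel B| = 33 − 6 = 27.00.

27.00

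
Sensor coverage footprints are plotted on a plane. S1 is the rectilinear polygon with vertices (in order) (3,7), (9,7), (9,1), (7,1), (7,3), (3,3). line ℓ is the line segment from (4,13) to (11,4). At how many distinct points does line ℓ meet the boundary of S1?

2

The segment meets the boundary at (9,6.571), (8.667,7).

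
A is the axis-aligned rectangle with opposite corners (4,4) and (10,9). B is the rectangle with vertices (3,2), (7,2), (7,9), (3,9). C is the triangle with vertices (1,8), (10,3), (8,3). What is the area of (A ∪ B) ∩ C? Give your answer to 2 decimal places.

2.94

The region (A ∪ B) ∩ C is the polygon with vertices (7,4), (7,3.714), (3,6.571), (3,6.889), (8.2,4).
By the shoelace formula its area is 2.94.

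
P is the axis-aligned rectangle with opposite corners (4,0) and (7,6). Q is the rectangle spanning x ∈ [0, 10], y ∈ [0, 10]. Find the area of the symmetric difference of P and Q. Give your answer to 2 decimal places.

82.00

|P∩Q|: x∈[4,7], y∈[0,6] → 3·6 = 18.
|P △ Q| = |P| + |Q| − 2·|P∩Q| = 18 + 100 − 36 = 82.00.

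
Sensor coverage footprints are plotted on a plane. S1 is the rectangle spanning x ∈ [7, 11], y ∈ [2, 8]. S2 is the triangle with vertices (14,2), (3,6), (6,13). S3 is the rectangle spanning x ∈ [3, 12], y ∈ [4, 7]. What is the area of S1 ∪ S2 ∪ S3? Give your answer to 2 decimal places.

59.92

By inclusion–exclusion:
Individual areas: |S1| = 24, |S2| = 44.5, |S3| = 27.
|S1∩S2| = 15.4489.
|S1∩S3|: x∈[7,11], y∈[4,7] → 4·3 = 12.
|S2∩S3| = 19.4448.
|S1∩S2∩S3| = 11.3125.
|S1 ∪ S2 ∪ S3| = 95.5 − 46.8937 + 11.3125 = 59.92.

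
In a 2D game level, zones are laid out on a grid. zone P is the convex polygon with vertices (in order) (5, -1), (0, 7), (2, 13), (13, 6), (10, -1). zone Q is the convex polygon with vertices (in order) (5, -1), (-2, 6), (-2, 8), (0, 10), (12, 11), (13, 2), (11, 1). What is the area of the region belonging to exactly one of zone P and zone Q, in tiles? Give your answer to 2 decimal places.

|zone P| = 107, |zone Q| = 130, |zone P∩zone Q| = 94.9349.
|zone P △ zone Q| = |zone P| + |zone Q| − 2·|zone P∩zone Q| = 107 + 130 − 189.8697 = 47.13.

47.13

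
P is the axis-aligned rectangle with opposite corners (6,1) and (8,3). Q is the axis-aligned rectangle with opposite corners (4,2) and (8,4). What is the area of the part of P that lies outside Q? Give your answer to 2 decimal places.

2.00

|P∩Q|: x∈[6,8], y∈[2,3] → 2·1 = 2.
|P| = 4.
|P ∖ Q| = |P| − |P∩Q| = 4 − 2 = 2.00.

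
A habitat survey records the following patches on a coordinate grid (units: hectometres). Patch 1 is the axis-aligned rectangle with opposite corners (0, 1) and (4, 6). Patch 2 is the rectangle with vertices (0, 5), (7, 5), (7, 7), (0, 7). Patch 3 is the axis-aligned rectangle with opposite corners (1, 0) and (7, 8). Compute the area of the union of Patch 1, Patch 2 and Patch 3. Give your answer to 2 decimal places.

54.00

By inclusion–exclusion:
Individual areas: |Patch 1| = 20, |Patch 2| = 14, |Patch 3| = 48.
|Patch 1∩Patch 2|: x∈[0,4], y∈[5,6] → 4·1 = 4.
|Patch 1∩Patch 3|: x∈[1,4], y∈[1,6] → 3·5 = 15.
|Patch 2∩Patch 3|: x∈[1,7], y∈[5,7] → 6·2 = 12.
|Patch 1∩Patch 2∩Patch 3| = 3.
|Patch 1 ∪ Patch 2 ∪ Patch 3| = 82 − 31 + 3 = 54.00.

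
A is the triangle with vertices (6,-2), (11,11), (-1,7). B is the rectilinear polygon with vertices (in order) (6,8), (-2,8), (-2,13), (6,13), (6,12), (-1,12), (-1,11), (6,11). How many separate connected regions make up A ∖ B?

1

A ∖ B is a single connected region.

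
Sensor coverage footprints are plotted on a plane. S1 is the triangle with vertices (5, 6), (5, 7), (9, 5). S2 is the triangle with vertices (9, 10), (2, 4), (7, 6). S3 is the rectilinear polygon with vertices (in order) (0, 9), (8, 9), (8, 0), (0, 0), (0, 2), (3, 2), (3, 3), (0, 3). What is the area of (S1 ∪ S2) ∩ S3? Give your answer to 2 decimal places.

8.05

|S1 ∪ S2| = 8.76.
|(S1 ∪ S2) ∩ S3| = 8.05.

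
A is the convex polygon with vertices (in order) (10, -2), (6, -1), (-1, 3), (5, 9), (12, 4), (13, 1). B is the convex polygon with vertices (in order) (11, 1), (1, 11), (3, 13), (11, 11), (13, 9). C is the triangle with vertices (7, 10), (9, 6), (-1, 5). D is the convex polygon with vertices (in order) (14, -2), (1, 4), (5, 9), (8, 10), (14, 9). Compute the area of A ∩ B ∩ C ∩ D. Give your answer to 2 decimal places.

The intersection is the polygon with vertices (9,6), (6.273,5.727), (4.111,7.889), (4.6,8.5), (5.187,8.867), (8.889,6.222).
By the shoelace formula its area is 7.00.

7.00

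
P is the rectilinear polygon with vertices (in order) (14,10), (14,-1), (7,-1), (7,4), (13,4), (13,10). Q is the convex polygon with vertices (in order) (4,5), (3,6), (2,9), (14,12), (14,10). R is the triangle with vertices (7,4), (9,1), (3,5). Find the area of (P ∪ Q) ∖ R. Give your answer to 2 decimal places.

77.08

|P ∪ Q| = 78.75.
|(P ∪ Q) ∩ R| = 1.6667.
|(P ∪ Q) ∖ R| = 78.75 − 1.6667 = 77.08.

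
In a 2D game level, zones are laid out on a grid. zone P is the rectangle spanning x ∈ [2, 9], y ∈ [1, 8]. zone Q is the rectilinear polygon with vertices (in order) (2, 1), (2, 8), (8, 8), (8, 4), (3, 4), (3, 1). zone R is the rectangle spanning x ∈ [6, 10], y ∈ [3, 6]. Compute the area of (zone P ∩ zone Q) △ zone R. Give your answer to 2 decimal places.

31.00

|zone P ∩ zone Q| = 27.
|(zone P ∩ zone Q) ∩ zone R| = 4.
|(zone P ∩ zone Q) △ zone R| = 27 + 12 − 8 = 31.00.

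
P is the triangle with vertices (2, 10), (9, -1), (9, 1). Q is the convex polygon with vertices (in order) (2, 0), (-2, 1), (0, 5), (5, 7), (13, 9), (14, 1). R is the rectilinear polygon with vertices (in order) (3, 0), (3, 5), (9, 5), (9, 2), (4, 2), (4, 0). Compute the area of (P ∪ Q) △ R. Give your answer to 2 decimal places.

78.77

|P ∪ Q| = 98.5158.
|(P ∪ Q) ∩ R| = 19.875.
|(P ∪ Q) △ R| = 98.5158 + 20 − 39.75 = 78.77.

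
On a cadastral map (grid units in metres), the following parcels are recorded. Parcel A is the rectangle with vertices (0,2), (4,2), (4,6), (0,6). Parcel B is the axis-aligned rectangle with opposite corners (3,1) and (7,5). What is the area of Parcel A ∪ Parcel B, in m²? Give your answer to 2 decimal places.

By inclusion–exclusion:
Individual areas: |Parcel A| = 16, |Parcel B| = 16.
|Parcel A∩Parcel B|: x∈[3,4], y∈[2,5] → 1·3 = 3.
|Parcel A ∪ Parcel B| = 32 − 3 = 29.00.

29.00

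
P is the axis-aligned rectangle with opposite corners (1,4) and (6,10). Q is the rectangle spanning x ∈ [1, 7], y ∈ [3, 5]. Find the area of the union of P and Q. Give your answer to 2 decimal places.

37.00

By inclusion–exclusion:
Individual areas: |P| = 30, |Q| = 12.
|P∩Q|: x∈[1,6], y∈[4,5] → 5·1 = 5.
|P ∪ Q| = 42 − 5 = 37.00.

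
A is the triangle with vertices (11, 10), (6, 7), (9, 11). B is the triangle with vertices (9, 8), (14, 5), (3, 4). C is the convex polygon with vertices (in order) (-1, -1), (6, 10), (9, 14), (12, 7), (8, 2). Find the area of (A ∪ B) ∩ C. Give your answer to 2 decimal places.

21.19

|A ∪ B| = 24.5.
|(A ∪ B) ∩ C| = 21.19.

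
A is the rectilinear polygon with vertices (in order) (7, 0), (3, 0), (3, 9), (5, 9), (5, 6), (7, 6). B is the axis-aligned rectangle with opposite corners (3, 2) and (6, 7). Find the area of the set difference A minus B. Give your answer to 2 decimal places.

|A| = 30, |A∩B| = 14.
|A ∖ B| = |A| − |A∩B| = 30 − 14 = 16.00.

16.00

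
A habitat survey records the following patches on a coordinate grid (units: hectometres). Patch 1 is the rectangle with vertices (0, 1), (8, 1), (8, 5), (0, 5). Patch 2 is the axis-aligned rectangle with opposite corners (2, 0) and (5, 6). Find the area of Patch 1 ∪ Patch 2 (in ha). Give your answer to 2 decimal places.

By inclusion–exclusion:
Individual areas: |Patch 1| = 32, |Patch 2| = 18.
|Patch 1∩Patch 2|: x∈[2,5], y∈[1,5] → 3·4 = 12.
|Patch 1 ∪ Patch 2| = 50 − 12 = 38.00.

38.00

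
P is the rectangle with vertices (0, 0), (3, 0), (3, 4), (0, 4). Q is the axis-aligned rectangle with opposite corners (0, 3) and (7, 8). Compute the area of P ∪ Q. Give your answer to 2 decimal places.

44.00

By inclusion–exclusion:
Individual areas: |P| = 12, |Q| = 35.
|P∩Q|: x∈[0,3], y∈[3,4] → 3·1 = 3.
|P ∪ Q| = 47 − 3 = 44.00.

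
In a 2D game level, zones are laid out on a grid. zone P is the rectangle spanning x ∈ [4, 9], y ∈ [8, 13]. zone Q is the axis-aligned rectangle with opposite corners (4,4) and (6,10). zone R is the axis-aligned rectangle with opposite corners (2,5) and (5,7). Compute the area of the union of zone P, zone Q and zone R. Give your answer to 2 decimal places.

37.00

By inclusion–exclusion:
Individual areas: |zone P| = 25, |zone Q| = 12, |zone R| = 6.
|zone P∩zone Q|: x∈[4,6], y∈[8,10] → 2·2 = 4.
|zone P∩zone R| = 0 (no overlap).
|zone Q∩zone R|: x∈[4,5], y∈[5,7] → 1·2 = 2.
|zone P∩zone Q∩zone R| = 0.
|zone P ∪ zone Q ∪ zone R| = 43 − 6 + 0 = 37.00.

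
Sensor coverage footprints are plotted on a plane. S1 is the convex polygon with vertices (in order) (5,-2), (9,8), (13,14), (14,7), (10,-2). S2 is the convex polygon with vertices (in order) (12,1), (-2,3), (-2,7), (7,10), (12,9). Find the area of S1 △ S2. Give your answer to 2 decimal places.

100.09

|S1| = 66.5, |S2| = 96, |S1∩S2| = 31.2039.
|S1 △ S2| = |S1| + |S2| − 2·|S1∩S2| = 66.5 + 96 − 62.4079 = 100.09.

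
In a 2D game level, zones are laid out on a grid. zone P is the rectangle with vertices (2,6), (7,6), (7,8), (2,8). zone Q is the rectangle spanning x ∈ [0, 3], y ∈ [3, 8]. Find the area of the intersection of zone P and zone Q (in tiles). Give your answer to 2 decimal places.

2.00

|zone P∩zone Q|: x∈[2,3], y∈[6,8] → 1·2 = 2.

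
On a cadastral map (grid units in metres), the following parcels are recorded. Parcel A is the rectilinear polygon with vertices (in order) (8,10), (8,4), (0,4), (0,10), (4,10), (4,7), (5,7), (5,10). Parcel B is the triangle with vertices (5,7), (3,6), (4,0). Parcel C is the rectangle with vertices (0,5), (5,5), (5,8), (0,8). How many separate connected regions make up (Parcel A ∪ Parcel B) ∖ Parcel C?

(Parcel A ∪ Parcel B) ∖ Parcel C splits into 2 disjoint pieces (area 25.4762, area 8).

2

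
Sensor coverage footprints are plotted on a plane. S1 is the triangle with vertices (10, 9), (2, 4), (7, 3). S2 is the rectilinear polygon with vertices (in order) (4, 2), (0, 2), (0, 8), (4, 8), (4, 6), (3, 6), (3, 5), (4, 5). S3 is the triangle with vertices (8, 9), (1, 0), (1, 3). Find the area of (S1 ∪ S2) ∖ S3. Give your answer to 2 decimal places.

31.06

|S1 ∪ S2| = 37.9.
|(S1 ∪ S2) ∩ S3| = 6.8435.
|(S1 ∪ S2) ∖ S3| = 37.9 − 6.8435 = 31.06.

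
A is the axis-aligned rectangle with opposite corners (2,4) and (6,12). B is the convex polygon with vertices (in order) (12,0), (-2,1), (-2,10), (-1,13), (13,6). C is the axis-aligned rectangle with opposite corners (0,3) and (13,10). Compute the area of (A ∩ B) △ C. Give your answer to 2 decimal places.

|A ∩ B| = 26.
|(A ∩ B) ∩ C| = 23.75.
|(A ∩ B) △ C| = 26 + 91 − 47.5 = 69.50.

69.50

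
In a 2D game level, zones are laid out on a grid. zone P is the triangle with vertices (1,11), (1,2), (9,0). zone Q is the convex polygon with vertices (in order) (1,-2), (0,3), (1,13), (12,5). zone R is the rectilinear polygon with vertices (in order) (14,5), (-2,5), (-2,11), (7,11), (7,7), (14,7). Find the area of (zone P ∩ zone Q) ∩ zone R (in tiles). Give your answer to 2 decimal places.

The region (zone P ∩ zone Q) ∩ zone R is the polygon with vertices (1,11), (5.364,5), (1,5).
By the shoelace formula its area is 13.09.

13.09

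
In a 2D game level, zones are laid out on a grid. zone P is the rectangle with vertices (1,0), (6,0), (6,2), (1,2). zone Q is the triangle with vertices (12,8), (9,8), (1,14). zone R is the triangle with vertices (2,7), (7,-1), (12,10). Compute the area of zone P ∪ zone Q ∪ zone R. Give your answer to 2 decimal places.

63.21

By inclusion–exclusion:
Individual areas: |zone P| = 10, |zone Q| = 9, |zone R| = 47.5.
|zone P∩zone Q| = 0.
|zone P∩zone R| = 0.6125.
|zone Q∩zone R| = 2.68.
|zone P∩zone Q∩zone R| = 0.
|zone P ∪ zone Q ∪ zone R| = 66.5 − 3.2925 + 0 = 63.21.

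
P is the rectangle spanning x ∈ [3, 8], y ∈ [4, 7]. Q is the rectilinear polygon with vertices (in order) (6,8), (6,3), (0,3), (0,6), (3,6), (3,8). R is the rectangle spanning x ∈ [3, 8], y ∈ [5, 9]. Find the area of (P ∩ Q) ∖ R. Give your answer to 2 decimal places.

|P ∩ Q| = 9.
|(P ∩ Q) ∩ R| = 6.
|(P ∩ Q) ∖ R| = 9 − 6 = 3.00.

3.00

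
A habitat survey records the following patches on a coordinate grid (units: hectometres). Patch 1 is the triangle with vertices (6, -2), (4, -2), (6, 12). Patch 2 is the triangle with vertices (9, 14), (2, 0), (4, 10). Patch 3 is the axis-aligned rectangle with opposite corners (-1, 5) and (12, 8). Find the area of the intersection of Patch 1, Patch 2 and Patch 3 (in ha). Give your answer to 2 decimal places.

The intersection is the polygon with vertices (5.2,6.4), (5.429,8), (6,8).
By the shoelace formula its area is 0.46.

0.46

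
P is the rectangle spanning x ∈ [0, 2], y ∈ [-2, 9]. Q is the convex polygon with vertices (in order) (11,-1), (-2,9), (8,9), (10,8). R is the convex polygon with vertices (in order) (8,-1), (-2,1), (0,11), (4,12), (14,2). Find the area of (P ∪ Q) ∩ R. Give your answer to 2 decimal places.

65.71

|P ∪ Q| = 75.8846.
|(P ∪ Q) ∩ R| = 65.71.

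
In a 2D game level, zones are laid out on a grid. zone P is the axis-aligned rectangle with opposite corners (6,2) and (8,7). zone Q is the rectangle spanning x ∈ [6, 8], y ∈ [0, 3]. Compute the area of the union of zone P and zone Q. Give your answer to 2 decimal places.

By inclusion–exclusion:
Individual areas: |zone P| = 10, |zone Q| = 6.
|zone P∩zone Q|: x∈[6,8], y∈[2,3] → 2·1 = 2.
|zone P ∪ zone Q| = 16 − 2 = 14.00.

14.00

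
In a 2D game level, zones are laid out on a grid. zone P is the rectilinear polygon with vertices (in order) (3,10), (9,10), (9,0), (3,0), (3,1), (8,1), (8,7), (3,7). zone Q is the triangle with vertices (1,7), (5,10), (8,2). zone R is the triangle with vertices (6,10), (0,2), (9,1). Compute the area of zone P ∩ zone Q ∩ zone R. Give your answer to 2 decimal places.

2.51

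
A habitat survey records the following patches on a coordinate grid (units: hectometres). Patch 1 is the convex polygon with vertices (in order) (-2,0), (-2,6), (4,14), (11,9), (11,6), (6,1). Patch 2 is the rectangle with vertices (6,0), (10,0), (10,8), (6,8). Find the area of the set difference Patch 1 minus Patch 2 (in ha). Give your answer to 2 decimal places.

|Patch 1| = 119, |Patch 1∩Patch 2| = 20.
|Patch 1 ∖ Patch 2| = |Patch 1| − |Patch 1∩Patch 2| = 119 − 20 = 99.00.

99.00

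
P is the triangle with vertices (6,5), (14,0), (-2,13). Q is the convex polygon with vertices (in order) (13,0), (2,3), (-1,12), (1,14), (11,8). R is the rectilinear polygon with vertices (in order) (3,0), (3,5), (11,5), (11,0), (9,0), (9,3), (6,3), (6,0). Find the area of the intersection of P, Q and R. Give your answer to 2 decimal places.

The intersection is the polygon with vertices (11,2.438), (11,1.875), (6,5), (7.846,5).
By the shoelace formula its area is 3.77.

3.77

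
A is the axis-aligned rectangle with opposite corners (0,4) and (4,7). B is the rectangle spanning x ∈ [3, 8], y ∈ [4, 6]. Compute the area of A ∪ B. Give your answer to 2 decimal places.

20.00

By inclusion–exclusion:
Individual areas: |A| = 12, |B| = 10.
|A∩B|: x∈[3,4], y∈[4,6] → 1·2 = 2.
|A ∪ B| = 22 − 2 = 20.00.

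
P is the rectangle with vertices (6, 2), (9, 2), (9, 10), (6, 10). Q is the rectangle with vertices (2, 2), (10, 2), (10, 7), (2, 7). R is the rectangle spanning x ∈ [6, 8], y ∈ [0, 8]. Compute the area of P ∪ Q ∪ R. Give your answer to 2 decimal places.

53.00

By inclusion–exclusion:
Individual areas: |P| = 24, |Q| = 40, |R| = 16.
|P∩Q|: x∈[6,9], y∈[2,7] → 3·5 = 15.
|P∩R|: x∈[6,8], y∈[2,8] → 2·6 = 12.
|Q∩R|: x∈[6,8], y∈[2,7] → 2·5 = 10.
|P∩Q∩R| = 10.
|P ∪ Q ∪ R| = 80 − 37 + 10 = 53.00.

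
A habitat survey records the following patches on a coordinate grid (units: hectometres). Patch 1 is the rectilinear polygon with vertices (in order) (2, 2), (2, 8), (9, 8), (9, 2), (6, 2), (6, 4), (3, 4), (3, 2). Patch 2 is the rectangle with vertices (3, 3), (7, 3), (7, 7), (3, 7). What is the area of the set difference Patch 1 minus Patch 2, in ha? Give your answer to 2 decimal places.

|Patch 1| = 36, |Patch 1∩Patch 2| = 13.
|Patch 1 ∖ Patch 2| = |Patch 1| − |Patch 1∩Patch 2| = 36 − 13 = 23.00.

23.00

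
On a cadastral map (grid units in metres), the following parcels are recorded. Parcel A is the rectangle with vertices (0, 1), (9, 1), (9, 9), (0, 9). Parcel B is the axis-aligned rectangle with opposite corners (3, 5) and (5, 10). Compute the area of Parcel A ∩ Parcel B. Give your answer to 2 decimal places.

|Parcel A∩Parcel B|: x∈[3,5], y∈[5,9] → 2·4 = 8.

8.00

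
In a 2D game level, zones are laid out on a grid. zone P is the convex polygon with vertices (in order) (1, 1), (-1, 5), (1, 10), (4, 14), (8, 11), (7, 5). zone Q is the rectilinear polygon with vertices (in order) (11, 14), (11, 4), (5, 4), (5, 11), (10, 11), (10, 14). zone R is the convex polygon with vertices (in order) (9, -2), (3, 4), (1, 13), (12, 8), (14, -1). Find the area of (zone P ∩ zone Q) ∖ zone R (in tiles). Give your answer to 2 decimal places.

|zone P ∩ zone Q| = 16.25.
|(zone P ∩ zone Q) ∩ zone R| = 14.8218.
|(zone P ∩ zone Q) ∖ zone R| = 16.25 − 14.8218 = 1.43.

1.43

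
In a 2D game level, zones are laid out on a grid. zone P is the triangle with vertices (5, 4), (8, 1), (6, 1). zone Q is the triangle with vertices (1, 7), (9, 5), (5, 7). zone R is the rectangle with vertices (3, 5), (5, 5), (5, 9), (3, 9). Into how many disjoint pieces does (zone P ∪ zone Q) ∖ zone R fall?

3

(zone P ∪ zone Q) ∖ zone R splits into 3 disjoint pieces (area 3, area 0.5, area 2).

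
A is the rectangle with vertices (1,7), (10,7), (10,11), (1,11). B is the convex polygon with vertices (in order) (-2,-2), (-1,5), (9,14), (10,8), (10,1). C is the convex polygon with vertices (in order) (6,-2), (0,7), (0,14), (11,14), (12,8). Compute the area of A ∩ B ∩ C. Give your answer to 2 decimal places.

The intersection is the polygon with vertices (1.222,7), (5.667,11), (9.5,11), (10,8), (10,7).
By the shoelace formula its area is 25.47.

25.47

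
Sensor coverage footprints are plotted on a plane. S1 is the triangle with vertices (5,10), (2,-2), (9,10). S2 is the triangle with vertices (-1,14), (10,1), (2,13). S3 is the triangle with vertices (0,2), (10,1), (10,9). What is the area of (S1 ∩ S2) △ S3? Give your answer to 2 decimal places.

|S1 ∩ S2| = 2.7327.
|(S1 ∩ S2) ∩ S3| = 0.4975.
|(S1 ∩ S2) △ S3| = 2.7327 + 40 − 0.995 = 41.74.

41.74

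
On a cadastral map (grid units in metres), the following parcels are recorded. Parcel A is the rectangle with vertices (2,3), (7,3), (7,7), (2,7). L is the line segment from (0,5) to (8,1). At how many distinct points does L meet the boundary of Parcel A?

The segment meets the boundary at (4,3), (2,4).

2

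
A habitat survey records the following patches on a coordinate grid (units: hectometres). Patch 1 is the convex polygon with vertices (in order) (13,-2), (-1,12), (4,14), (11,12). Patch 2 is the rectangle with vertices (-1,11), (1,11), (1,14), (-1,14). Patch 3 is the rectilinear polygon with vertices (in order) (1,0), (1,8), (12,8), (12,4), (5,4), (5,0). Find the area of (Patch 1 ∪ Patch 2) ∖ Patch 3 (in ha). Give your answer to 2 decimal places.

|Patch 1 ∪ Patch 2| = 99.7.
|(Patch 1 ∪ Patch 2) ∩ Patch 3| = 27.3571.
|(Patch 1 ∪ Patch 2) ∖ Patch 3| = 99.7 − 27.3571 = 72.34.

72.34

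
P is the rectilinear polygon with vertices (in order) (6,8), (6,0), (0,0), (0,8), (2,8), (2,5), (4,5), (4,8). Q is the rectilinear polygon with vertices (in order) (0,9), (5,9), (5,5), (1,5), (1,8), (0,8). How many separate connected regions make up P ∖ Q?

1

P ∖ Q is a single connected region.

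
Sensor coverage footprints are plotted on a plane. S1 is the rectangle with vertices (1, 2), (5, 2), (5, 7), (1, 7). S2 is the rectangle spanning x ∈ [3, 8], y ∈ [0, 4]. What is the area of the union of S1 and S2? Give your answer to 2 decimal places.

By inclusion–exclusion:
Individual areas: |S1| = 20, |S2| = 20.
|S1∩S2|: x∈[3,5], y∈[2,4] → 2·2 = 4.
|S1 ∪ S2| = 40 − 4 = 36.00.

36.00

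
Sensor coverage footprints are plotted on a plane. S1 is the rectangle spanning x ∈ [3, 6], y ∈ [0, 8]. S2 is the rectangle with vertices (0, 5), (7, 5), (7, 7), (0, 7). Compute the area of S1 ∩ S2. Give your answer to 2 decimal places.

|S1∩S2|: x∈[3,6], y∈[5,7] → 3·2 = 6.

6.00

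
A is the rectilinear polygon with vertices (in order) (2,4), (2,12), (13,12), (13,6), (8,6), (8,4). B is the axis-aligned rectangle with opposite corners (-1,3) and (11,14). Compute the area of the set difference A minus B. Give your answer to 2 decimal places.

|A| = 78, |A∩B| = 66.
|A ∖ B| = |A| − |A∩B| = 78 − 66 = 12.00.

12.00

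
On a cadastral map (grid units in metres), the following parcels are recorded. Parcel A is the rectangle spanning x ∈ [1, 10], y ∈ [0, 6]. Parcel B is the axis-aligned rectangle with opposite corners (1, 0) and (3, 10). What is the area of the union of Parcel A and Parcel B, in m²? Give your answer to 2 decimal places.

By inclusion–exclusion:
Individual areas: |Parcel A| = 54, |Parcel B| = 20.
|Parcel A∩Parcel B|: x∈[1,3], y∈[0,6] → 2·6 = 12.
|Parcel A ∪ Parcel B| = 74 − 12 = 62.00.

62.00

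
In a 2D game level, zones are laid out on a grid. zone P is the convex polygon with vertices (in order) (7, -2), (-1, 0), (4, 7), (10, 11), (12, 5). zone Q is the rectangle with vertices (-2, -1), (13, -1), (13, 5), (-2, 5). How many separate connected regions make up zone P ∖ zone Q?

2

zone P ∖ zone Q splits into 2 disjoint pieces (area 2.3571, area 31.4286).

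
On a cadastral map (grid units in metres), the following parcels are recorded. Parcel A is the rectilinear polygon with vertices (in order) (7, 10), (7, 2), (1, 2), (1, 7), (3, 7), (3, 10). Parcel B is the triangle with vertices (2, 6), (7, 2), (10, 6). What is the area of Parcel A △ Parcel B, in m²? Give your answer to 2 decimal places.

|Parcel A| = 42, |Parcel B| = 16, |Parcel A∩Parcel B| = 10.
|Parcel A △ Parcel B| = |Parcel A| + |Parcel B| − 2·|Parcel A∩Parcel B| = 42 + 16 − 20 = 38.00.

38.00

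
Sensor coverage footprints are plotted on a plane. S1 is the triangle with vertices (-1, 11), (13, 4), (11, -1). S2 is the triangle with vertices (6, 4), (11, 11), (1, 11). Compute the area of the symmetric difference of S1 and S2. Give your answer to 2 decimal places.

56.94

|S1| = 42, |S2| = 35, |S1∩S2| = 10.0292.
|S1 △ S2| = |S1| + |S2| − 2·|S1∩S2| = 42 + 35 − 20.0585 = 56.94.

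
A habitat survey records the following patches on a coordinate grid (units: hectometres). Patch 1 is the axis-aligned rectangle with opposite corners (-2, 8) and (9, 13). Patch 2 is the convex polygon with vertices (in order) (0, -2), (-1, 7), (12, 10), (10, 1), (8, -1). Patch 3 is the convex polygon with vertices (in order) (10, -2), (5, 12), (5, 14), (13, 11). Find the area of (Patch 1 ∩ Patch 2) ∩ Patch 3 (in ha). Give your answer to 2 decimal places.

2.68

The region (Patch 1 ∩ Patch 2) ∩ Patch 3 is the polygon with vertices (6.429,8), (6.193,8.66), (9,9.308), (9,8).
By the shoelace formula its area is 2.68.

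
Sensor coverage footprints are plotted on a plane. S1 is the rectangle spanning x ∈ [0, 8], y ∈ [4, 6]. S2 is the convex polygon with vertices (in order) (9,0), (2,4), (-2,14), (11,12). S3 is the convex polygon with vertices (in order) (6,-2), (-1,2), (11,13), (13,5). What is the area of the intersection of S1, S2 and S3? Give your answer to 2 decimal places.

The intersection is the polygon with vertices (8,4), (2,4), (1.78,4.549), (3.364,6), (8,6).
By the shoelace formula its area is 11.23.

11.23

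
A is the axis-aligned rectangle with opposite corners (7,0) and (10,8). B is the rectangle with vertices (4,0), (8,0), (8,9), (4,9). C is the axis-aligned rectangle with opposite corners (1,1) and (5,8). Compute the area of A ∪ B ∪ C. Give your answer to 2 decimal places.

73.00

By inclusion–exclusion:
Individual areas: |A| = 24, |B| = 36, |C| = 28.
|A∩B|: x∈[7,8], y∈[0,8] → 1·8 = 8.
|A∩C| = 0 (no overlap).
|B∩C|: x∈[4,5], y∈[1,8] → 1·7 = 7.
|A∩B∩C| = 0.
|A ∪ B ∪ C| = 88 − 15 + 0 = 73.00.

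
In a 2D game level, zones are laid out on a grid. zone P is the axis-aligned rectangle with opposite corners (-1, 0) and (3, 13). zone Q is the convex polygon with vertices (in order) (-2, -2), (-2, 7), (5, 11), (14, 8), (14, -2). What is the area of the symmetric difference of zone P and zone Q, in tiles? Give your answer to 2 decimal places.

|zone P| = 52, |zone Q| = 180.5, |zone P∩zone Q| = 34.8571.
|zone P △ zone Q| = |zone P| + |zone Q| − 2·|zone P∩zone Q| = 52 + 180.5 − 69.7143 = 162.79.

162.79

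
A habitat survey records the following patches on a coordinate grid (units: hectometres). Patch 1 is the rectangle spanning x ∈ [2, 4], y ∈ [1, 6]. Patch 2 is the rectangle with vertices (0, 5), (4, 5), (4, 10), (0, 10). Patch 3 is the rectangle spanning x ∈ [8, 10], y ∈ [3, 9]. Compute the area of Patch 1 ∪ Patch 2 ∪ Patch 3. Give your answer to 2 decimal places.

By inclusion–exclusion:
Individual areas: |Patch 1| = 10, |Patch 2| = 20, |Patch 3| = 12.
|Patch 1∩Patch 2|: x∈[2,4], y∈[5,6] → 2·1 = 2.
|Patch 1∩Patch 3| = 0 (no overlap).
|Patch 2∩Patch 3| = 0 (no overlap).
|Patch 1∩Patch 2∩Patch 3| = 0.
|Patch 1 ∪ Patch 2 ∪ Patch 3| = 42 − 2 + 0 = 40.00.

40.00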